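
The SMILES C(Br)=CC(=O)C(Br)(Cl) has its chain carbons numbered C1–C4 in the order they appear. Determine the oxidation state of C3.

+2

Bonds to more-electronegative neighbours contribute +1 each, bonds to H or metals contribute −1 each, and C–C bonds contribute 0.
C3 has one bond to C (0), one bond to C (0), a double bond to O (2×+1 = +2).
Oxidation state = 0 + 0 + 2 = +2.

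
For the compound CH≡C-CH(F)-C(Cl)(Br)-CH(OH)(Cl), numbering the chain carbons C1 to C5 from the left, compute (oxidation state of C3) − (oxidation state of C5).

C3: 2C, 1H, 1F → 0 − 1 + 1 = 0
C5: 1C, 1H, 1O, 1Cl → 0 − 1 + 1 + 1 = +1
Difference: 0 − (+1) = -1.

-1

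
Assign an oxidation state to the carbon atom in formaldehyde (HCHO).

Assign +1 per bond to O/N/halogen, −1 per bond to H or an electropositive element, and 0 per bond to carbon.
The carbon has one bond to H (-1), one bond to H (-1), a double bond to O (2×+1 = +2).
Oxidation state = -1 − 1 + 2 = 0.

0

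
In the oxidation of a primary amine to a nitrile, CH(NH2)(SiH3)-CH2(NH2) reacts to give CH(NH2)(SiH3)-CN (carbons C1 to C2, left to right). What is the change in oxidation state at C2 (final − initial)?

Before: C2 has 1 bond to C, 2 bonds to H, 1 bond to N → oxidation state -1.
After: C2 has 1 bond to C, 3 bonds to N → oxidation state +3.
Δ = +3 − (-1) = +4, so this is an oxidation at C2.

+4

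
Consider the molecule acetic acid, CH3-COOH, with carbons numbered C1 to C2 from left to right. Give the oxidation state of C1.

-3

Count +1 for every bond to an atom more electronegative than carbon and −1 for every bond to one less electronegative; C–C bonds are 0.
C1 has one bond to H (-1), one bond to H (-1), one bond to H (-1), one bond to C (0).
Oxidation state = -1 − 1 − 1 + 0 = -3.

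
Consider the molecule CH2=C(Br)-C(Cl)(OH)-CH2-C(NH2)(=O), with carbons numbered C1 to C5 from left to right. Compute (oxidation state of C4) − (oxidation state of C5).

C4: 2C, 2H → 0 − 2 = -2
C5: 1C, 2O, 1N → 0 + 2 + 1 = +3
Difference: -2 − (+3) = -5.

-5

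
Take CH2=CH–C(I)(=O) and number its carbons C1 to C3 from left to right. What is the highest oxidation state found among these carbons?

Tallying each carbon's bonds:
C1: 2C, 2H → 0 − 2 = -2
C2: 3C, 1H → 0 − 1 = -1
C3: 1C, 2O, 1I → 0 + 2 + 1 = +3
The highest value is +3.

+3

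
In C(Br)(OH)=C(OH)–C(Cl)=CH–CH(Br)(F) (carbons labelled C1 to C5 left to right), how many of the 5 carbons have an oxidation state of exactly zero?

0

Tallying each carbon's bonds:
C1: 2C, 1O, 1Br → 0 + 1 + 1 = +2
C2: 3C, 1O → 0 + 1 = +1
C3: 3C, 1Cl → 0 + 1 = +1
C4: 3C, 1H → 0 − 1 = -1
C5: 1C, 1H, 1F, 1Br → 0 − 1 + 1 + 1 = +1
0 carbons meet the condition.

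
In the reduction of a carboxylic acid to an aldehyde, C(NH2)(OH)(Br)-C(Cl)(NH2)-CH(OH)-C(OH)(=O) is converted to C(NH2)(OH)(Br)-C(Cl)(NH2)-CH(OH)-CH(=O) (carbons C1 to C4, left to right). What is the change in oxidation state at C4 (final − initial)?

-2

Before: C4 has 1 bond to C, 3 bonds to O → oxidation state +3.
After: C4 has 1 bond to C, 1 bond to H, 2 bonds to O → oxidation state +1.
Δ = +1 − (+3) = -2, so this is a reduction at C4.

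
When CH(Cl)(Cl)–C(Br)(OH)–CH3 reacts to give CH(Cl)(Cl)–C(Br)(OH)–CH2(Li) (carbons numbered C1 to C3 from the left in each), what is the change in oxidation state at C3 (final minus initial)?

Before: C3 has 1 bond to C, 3 bonds to H → oxidation state -3.
After: C3 has 1 bond to C, 2 bonds to H, 1 bond to Li → oxidation state -3.
Δ = -3 − (-3) = 0, so no net redox change at C3.

0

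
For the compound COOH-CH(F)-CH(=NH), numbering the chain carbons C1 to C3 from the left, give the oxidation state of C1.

+3

C1 has one bond to C (0), a double bond to O (2×+1 = +2), one bond to O (+1).
Oxidation state = 0 + 2 + 1 = +3.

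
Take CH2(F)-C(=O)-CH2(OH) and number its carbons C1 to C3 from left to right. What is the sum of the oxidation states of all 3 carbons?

0

Tallying each carbon's bonds:
C1: 1C, 2H, 1F → 0 − 2 + 1 = -1
C2: 2C, 2O → 0 + 2 = +2
C3: 1C, 2H, 1O → 0 − 2 + 1 = -1
Sum = -1 + 2 − 1 = 0.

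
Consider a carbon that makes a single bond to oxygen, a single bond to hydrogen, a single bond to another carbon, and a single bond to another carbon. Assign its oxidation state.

The carbon has one bond to C (0), one bond to C (0), one bond to O (+1), one bond to H (-1).
Oxidation state = 0 + 0 + 1 − 1 = 0.

0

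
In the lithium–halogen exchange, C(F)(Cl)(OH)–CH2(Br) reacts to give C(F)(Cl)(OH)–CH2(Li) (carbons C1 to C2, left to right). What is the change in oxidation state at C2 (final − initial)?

Before: C2 has 1 bond to C, 2 bonds to H, 1 bond to Br → oxidation state -1.
After: C2 has 1 bond to C, 2 bonds to H, 1 bond to Li → oxidation state -3.
Δ = -3 − (-1) = -2, so this is a reduction at C2.

-2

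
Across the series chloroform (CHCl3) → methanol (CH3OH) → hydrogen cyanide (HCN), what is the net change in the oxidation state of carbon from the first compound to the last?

0

Carbon oxidation states along the series — chloroform: +2, methanol: -2, hydrogen cyanide: +2.
Net change = +2 − (+2) = 0.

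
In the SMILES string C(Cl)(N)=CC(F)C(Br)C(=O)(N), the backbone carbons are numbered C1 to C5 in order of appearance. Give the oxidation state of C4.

0

Bonds to more-electronegative neighbours contribute +1 each, bonds to H or metals contribute −1 each, and C–C bonds contribute 0.
C4 has one bond to C (0), one bond to C (0), one bond to H (-1), one bond to Br (+1).
Oxidation state = 0 + 0 − 1 + 1 = 0.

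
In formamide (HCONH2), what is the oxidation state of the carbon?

+2

The carbon has one bond to H (-1), a double bond to O (2×+1 = +2), one bond to N (+1).
Oxidation state = -1 + 2 + 1 = +2.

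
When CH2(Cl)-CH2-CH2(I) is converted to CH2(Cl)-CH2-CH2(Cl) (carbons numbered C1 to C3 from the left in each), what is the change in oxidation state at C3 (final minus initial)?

Before: C3 has 1 bond to C, 2 bonds to H, 1 bond to I → oxidation state -1.
After: C3 has 1 bond to C, 2 bonds to H, 1 bond to Cl → oxidation state -1.
Δ = -1 − (-1) = 0, so no net redox change at C3.

0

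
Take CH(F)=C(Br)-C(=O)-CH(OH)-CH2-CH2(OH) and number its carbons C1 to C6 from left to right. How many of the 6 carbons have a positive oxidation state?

2

Tallying each carbon's bonds:
C1: 2C, 1H, 1F → 0 − 1 + 1 = 0
C2: 3C, 1Br → 0 + 1 = +1
C3: 2C, 2O → 0 + 2 = +2
C4: 2C, 1H, 1O → 0 − 1 + 1 = 0
C5: 2C, 2H → 0 − 2 = -2
C6: 1C, 2H, 1O → 0 − 2 + 1 = -1
2 carbons (C2, C3) meet the condition.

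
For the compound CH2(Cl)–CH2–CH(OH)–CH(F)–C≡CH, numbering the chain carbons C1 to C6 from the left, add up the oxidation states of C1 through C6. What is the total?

-4

Tallying each carbon's bonds:
C1: 1C, 2H, 1Cl → 0 − 2 + 1 = -1
C2: 2C, 2H → 0 − 2 = -2
C3: 2C, 1H, 1O → 0 − 1 + 1 = 0
C4: 2C, 1H, 1F → 0 − 1 + 1 = 0
C5: 4C → 0 = 0
C6: 3C, 1H → 0 − 1 = -1
Sum = -1 − 2 + 0 + 0 + 0 − 1 = -4.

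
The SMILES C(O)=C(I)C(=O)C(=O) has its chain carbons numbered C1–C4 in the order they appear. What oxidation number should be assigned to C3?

+2

Assign +1 per bond to O/N/halogen, −1 per bond to H or an electropositive element, and 0 per bond to carbon.
C3 has one bond to C (0), one bond to C (0), a double bond to O (2×+1 = +2).
Oxidation state = 0 + 0 + 2 = +2.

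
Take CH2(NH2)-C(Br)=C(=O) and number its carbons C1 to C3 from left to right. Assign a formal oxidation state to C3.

+2

C3 has a double bond to C (2×0 = 0), a double bond to O (2×+1 = +2).
Oxidation state = 0 + 2 = +2.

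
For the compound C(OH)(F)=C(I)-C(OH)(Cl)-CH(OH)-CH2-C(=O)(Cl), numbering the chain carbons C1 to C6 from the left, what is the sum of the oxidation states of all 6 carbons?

Bonds to more-electronegative neighbours contribute +1 each, bonds to H or metals contribute −1 each, and C–C bonds contribute 0. Tallying each carbon:
C1: 2C, 1O, 1F → 0 + 1 + 1 = +2
C2: 3C, 1I → 0 + 1 = +1
C3: 2C, 1O, 1Cl → 0 + 1 + 1 = +2
C4: 2C, 1H, 1O → 0 − 1 + 1 = 0
C5: 2C, 2H → 0 − 2 = -2
C6: 1C, 2O, 1Cl → 0 + 2 + 1 = +3
Sum = +2 + 1 + 2 + 0 − 2 + 3 = +6.

+6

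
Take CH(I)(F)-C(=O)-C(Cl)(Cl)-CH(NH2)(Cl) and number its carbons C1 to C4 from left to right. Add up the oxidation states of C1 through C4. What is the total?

+6

Each bond to a more electronegative atom (O, N, halogen) counts +1, each bond to a less electronegative atom (H, metal, B, Si) counts −1, and each C–C bond counts 0. Tallying each carbon:
C1: 1C, 1H, 1F, 1I → 0 − 1 + 1 + 1 = +1
C2: 2C, 2O → 0 + 2 = +2
C3: 2C, 2Cl → 0 + 2 = +2
C4: 1C, 1H, 1N, 1Cl → 0 − 1 + 1 + 1 = +1
Sum = +1 + 2 + 2 + 1 = +6.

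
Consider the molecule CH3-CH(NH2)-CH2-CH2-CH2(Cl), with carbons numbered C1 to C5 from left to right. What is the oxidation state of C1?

Assign +1 per bond to O/N/halogen, −1 per bond to H or an electropositive element, and 0 per bond to carbon.
C1 has one bond to C (0), one bond to H (-1), one bond to H (-1), one bond to H (-1).
Oxidation state = 0 − 1 − 1 − 1 = -3.

-3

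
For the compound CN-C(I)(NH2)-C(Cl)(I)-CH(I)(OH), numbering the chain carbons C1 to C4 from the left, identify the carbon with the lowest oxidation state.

C4

Tallying each carbon's bonds:
C1: 1C, 3N → 0 + 3 = +3
C2: 2C, 1N, 1I → 0 + 1 + 1 = +2
C3: 2C, 1Cl, 1I → 0 + 1 + 1 = +2
C4: 1C, 1H, 1O, 1I → 0 − 1 + 1 + 1 = +1
The most reduced carbon is C4 at +1.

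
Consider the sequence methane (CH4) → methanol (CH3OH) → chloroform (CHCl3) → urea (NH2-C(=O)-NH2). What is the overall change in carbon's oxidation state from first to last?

+8

Carbon oxidation states along the series — methane: -4, methanol: -2, chloroform: +2, urea: +4.
Net change = +4 − (-4) = +8.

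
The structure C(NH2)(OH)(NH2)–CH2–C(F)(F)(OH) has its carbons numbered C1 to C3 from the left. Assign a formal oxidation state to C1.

Each bond to a more electronegative atom (O, N, halogen) counts +1, each bond to a less electronegative atom (H, metal, B, Si) counts −1, and each C–C bond counts 0.
C1 has one bond to C (0), one bond to N (+1), one bond to O (+1), one bond to N (+1).
Oxidation state = 0 + 1 + 1 + 1 = +3.

+3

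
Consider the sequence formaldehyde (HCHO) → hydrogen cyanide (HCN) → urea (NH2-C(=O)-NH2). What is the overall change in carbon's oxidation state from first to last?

Carbon oxidation states along the series — formaldehyde: 0, hydrogen cyanide: +2, urea: +4.
Net change = +4 − (0) = +4.

+4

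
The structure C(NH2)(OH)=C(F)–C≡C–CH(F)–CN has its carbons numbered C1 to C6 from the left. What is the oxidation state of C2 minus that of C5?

+1

C2: 3C, 1F → 0 + 1 = +1
C5: 2C, 1H, 1F → 0 − 1 + 1 = 0
Difference: +1 − (0) = +1.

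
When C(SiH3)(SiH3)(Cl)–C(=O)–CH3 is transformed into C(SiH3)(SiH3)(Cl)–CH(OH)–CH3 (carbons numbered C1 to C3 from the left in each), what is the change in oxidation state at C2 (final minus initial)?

-2

Before: C2 has 2 bonds to C, 2 bonds to O → oxidation state +2.
After: C2 has 2 bonds to C, 1 bond to H, 1 bond to O → oxidation state 0.
Δ = 0 − (+2) = -2, so this is a reduction at C2.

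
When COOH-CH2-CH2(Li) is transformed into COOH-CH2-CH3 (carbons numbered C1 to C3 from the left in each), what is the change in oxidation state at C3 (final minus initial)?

0

Before: C3 has 1 bond to C, 2 bonds to H, 1 bond to Li → oxidation state -3.
After: C3 has 1 bond to C, 3 bonds to H → oxidation state -3.
Δ = -3 − (-3) = 0, so no net redox change at C3.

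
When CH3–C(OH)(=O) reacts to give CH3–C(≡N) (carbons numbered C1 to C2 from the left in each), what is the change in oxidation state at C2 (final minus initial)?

0

Before: C2 has 1 bond to C, 3 bonds to O → oxidation state +3.
After: C2 has 1 bond to C, 3 bonds to N → oxidation state +3.
Δ = +3 − (+3) = 0, so no net redox change at C2.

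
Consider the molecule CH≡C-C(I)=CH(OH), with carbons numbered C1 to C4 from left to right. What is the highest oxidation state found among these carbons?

Bonds to more-electronegative neighbours contribute +1 each, bonds to H or metals contribute −1 each, and C–C bonds contribute 0. Tallying each carbon:
C1: 3C, 1H → 0 − 1 = -1
C2: 4C → 0 = 0
C3: 3C, 1I → 0 + 1 = +1
C4: 2C, 1H, 1O → 0 − 1 + 1 = 0
The highest value is +1.

+1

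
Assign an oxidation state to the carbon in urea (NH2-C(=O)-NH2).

+4

Each bond to a more electronegative atom (O, N, halogen) counts +1, each bond to a less electronegative atom (H, metal, B, Si) counts −1, and each C–C bond counts 0.
The carbon has one bond to N (+1), a double bond to O (2×+1 = +2), one bond to N (+1).
Oxidation state = +1 + 2 + 1 = +4.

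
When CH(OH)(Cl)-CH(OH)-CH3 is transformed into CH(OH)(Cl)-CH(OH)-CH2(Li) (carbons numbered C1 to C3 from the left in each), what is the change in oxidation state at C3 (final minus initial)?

0

Before: C3 has 1 bond to C, 3 bonds to H → oxidation state -3.
After: C3 has 1 bond to C, 2 bonds to H, 1 bond to Li → oxidation state -3.
Δ = -3 − (-3) = 0, so no net redox change at C3.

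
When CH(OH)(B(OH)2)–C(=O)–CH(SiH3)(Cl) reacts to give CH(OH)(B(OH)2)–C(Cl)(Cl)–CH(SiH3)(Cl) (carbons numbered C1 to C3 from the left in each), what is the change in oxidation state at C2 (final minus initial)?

Before: C2 has 2 bonds to C, 2 bonds to O → oxidation state +2.
After: C2 has 2 bonds to C, 2 bonds to Cl → oxidation state +2.
Δ = +2 − (+2) = 0, so no net redox change at C2.

0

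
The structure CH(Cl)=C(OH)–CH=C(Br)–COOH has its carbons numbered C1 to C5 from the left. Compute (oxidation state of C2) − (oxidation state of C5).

C2: 3C, 1O → 0 + 1 = +1
C5: 1C, 3O → 0 + 3 = +3
Difference: +1 − (+3) = -2.

-2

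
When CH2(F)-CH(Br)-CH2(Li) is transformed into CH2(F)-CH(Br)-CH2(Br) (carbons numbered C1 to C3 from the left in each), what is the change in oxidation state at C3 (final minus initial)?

+2

Before: C3 has 1 bond to C, 2 bonds to H, 1 bond to Li → oxidation state -3.
After: C3 has 1 bond to C, 2 bonds to H, 1 bond to Br → oxidation state -1.
Δ = -1 − (-3) = +2, so this is an oxidation at C3.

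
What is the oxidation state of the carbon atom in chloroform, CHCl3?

+2

Each bond to a more electronegative atom (O, N, halogen) counts +1, each bond to a less electronegative atom (H, metal, B, Si) counts −1, and each C–C bond counts 0.
The carbon has one bond to H (-1), one bond to Cl (+1), one bond to Cl (+1), one bond to Cl (+1).
Oxidation state = -1 + 1 + 1 + 1 = +2.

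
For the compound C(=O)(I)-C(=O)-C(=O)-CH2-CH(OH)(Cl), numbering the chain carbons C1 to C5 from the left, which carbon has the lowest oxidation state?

C4

Tallying each carbon's bonds:
C1: 1C, 2O, 1I → 0 + 2 + 1 = +3
C2: 2C, 2O → 0 + 2 = +2
C3: 2C, 2O → 0 + 2 = +2
C4: 2C, 2H → 0 − 2 = -2
C5: 1C, 1H, 1O, 1Cl → 0 − 1 + 1 + 1 = +1
The most reduced carbon is C4 at -2.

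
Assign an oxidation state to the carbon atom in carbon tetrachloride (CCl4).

Each bond to a more electronegative atom (O, N, halogen) counts +1, each bond to a less electronegative atom (H, metal, B, Si) counts −1, and each C–C bond counts 0.
The carbon has one bond to Cl (+1), one bond to Cl (+1), one bond to Cl (+1), one bond to Cl (+1).
Oxidation state = +1 + 1 + 1 + 1 = +4.

+4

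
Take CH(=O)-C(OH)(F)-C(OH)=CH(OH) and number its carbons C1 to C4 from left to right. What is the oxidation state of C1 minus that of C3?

0

C1: 1C, 1H, 2O → 0 − 1 + 2 = +1
C3: 3C, 1O → 0 + 1 = +1
Difference: +1 − (+1) = 0.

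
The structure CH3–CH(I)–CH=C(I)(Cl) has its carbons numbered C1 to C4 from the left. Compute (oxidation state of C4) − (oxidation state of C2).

C4: 2C, 1Cl, 1I → 0 + 1 + 1 = +2
C2: 2C, 1H, 1I → 0 − 1 + 1 = 0
Difference: +2 − (0) = +2.

+2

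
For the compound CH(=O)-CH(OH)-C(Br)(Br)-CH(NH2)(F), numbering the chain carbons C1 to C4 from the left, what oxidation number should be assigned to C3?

C3 has one bond to C (0), one bond to C (0), one bond to Br (+1), one bond to Br (+1).
Oxidation state = 0 + 0 + 1 + 1 = +2.

+2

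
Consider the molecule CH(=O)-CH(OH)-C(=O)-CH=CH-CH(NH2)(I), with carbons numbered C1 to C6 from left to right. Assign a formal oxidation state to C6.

Assign +1 per bond to O/N/halogen, −1 per bond to H or an electropositive element, and 0 per bond to carbon.
C6 has one bond to C (0), one bond to N (+1), one bond to H (-1), one bond to I (+1).
Oxidation state = 0 + 1 − 1 + 1 = +1.

+1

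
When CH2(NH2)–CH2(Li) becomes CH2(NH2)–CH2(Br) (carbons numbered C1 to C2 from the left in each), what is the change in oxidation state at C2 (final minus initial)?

Before: C2 has 1 bond to C, 2 bonds to H, 1 bond to Li → oxidation state -3.
After: C2 has 1 bond to C, 2 bonds to H, 1 bond to Br → oxidation state -1.
Δ = -1 − (-3) = +2, so this is an oxidation at C2.

+2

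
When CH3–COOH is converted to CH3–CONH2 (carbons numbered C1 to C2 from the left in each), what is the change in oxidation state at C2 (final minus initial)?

Before: C2 has 1 bond to C, 3 bonds to O → oxidation state +3.
After: C2 has 1 bond to C, 2 bonds to O, 1 bond to N → oxidation state +3.
Δ = +3 − (+3) = 0, so no net redox change at C2.

0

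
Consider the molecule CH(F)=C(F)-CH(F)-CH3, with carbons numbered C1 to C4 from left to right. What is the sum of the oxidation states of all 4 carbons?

-2

Bonds to more-electronegative neighbours contribute +1 each, bonds to H or metals contribute −1 each, and C–C bonds contribute 0. Tallying each carbon:
C1: 2C, 1H, 1F → 0 − 1 + 1 = 0
C2: 3C, 1F → 0 + 1 = +1
C3: 2C, 1H, 1F → 0 − 1 + 1 = 0
C4: 1C, 3H → 0 − 3 = -3
Sum = 0 + 1 + 0 − 3 = -2.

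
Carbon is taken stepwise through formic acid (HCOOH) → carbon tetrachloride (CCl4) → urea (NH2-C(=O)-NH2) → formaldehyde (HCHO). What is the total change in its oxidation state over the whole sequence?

-2

Carbon oxidation states along the series — formic acid: +2, carbon tetrachloride: +4, urea: +4, formaldehyde: 0.
Net change = 0 − (+2) = -2.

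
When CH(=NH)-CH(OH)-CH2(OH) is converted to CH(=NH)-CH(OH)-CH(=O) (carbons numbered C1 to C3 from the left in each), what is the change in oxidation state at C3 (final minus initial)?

+2

Before: C3 has 1 bond to C, 2 bonds to H, 1 bond to O → oxidation state -1.
After: C3 has 1 bond to C, 1 bond to H, 2 bonds to O → oxidation state +1.
Δ = +1 − (-1) = +2, so this is an oxidation at C3.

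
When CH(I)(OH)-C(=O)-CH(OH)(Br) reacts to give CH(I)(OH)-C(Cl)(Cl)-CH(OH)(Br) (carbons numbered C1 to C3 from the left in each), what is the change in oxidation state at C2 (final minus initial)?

Before: C2 has 2 bonds to C, 2 bonds to O → oxidation state +2.
After: C2 has 2 bonds to C, 2 bonds to Cl → oxidation state +2.
Δ = +2 − (+2) = 0, so no net redox change at C2.

0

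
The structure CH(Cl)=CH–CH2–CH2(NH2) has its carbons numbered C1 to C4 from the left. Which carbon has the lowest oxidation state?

Bonds to more-electronegative neighbours contribute +1 each, bonds to H or metals contribute −1 each, and C–C bonds contribute 0. Tallying each carbon:
C1: 2C, 1H, 1Cl → 0 − 1 + 1 = 0
C2: 3C, 1H → 0 − 1 = -1
C3: 2C, 2H → 0 − 2 = -2
C4: 1C, 2H, 1N → 0 − 2 + 1 = -1
The most reduced carbon is C3 at -2.

C3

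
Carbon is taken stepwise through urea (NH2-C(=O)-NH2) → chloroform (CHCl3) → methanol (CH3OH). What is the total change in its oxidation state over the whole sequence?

Carbon oxidation states along the series — urea: +4, chloroform: +2, methanol: -2.
Net change = -2 − (+4) = -6.

-6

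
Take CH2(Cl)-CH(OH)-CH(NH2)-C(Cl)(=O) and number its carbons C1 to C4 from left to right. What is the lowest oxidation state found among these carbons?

-1

Tallying each carbon's bonds:
C1: 1C, 2H, 1Cl → 0 − 2 + 1 = -1
C2: 2C, 1H, 1O → 0 − 1 + 1 = 0
C3: 2C, 1H, 1N → 0 − 1 + 1 = 0
C4: 1C, 2O, 1Cl → 0 + 2 + 1 = +3
The lowest value is -1.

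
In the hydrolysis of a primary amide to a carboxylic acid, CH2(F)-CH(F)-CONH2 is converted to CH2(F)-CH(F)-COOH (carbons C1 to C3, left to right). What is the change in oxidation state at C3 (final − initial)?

Before: C3 has 1 bond to C, 2 bonds to O, 1 bond to N → oxidation state +3.
After: C3 has 1 bond to C, 3 bonds to O → oxidation state +3.
Δ = +3 − (+3) = 0, so no net redox change at C3.

0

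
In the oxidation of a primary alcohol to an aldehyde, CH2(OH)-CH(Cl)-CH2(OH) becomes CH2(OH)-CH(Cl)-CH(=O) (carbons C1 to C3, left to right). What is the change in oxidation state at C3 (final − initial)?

Before: C3 has 1 bond to C, 2 bonds to H, 1 bond to O → oxidation state -1.
After: C3 has 1 bond to C, 1 bond to H, 2 bonds to O → oxidation state +1.
Δ = +1 − (-1) = +2, so this is an oxidation at C3.

+2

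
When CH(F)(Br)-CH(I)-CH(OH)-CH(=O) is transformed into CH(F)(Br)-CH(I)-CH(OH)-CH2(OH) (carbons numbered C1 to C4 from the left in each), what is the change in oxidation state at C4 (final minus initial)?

Before: C4 has 1 bond to C, 1 bond to H, 2 bonds to O → oxidation state +1.
After: C4 has 1 bond to C, 2 bonds to H, 1 bond to O → oxidation state -1.
Δ = -1 − (+1) = -2, so this is a reduction at C4.

-2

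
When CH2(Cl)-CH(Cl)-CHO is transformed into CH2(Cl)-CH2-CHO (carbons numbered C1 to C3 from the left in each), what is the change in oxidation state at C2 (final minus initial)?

Before: C2 has 2 bonds to C, 1 bond to H, 1 bond to Cl → oxidation state 0.
After: C2 has 2 bonds to C, 2 bonds to H → oxidation state -2.
Δ = -2 − (0) = -2, so this is a reduction at C2.

-2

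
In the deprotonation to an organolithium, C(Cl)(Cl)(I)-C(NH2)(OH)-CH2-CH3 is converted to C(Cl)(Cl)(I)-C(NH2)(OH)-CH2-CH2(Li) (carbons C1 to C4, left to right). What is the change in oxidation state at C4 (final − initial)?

Before: C4 has 1 bond to C, 3 bonds to H → oxidation state -3.
After: C4 has 1 bond to C, 2 bonds to H, 1 bond to Li → oxidation state -3.
Δ = -3 − (-3) = 0, so no net redox change at C4.

0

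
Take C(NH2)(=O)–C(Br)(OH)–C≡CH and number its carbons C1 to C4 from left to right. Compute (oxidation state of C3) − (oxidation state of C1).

C3: 4C → 0 = 0
C1: 1C, 2O, 1N → 0 + 2 + 1 = +3
Difference: 0 − (+3) = -3.

-3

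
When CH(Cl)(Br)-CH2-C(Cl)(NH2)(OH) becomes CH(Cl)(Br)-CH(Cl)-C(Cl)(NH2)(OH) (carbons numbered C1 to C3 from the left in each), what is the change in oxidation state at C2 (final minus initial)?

+2

Before: C2 has 2 bonds to C, 2 bonds to H → oxidation state -2.
After: C2 has 2 bonds to C, 1 bond to H, 1 bond to Cl → oxidation state 0.
Δ = 0 − (-2) = +2, so this is an oxidation at C2.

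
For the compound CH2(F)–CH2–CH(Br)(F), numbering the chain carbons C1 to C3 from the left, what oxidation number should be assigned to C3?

+1

C3 has one bond to C (0), one bond to Br (+1), one bond to H (-1), one bond to F (+1).
Oxidation state = 0 + 1 − 1 + 1 = +1.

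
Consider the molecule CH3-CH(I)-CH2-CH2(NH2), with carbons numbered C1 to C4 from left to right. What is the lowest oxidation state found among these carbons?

Count +1 for every bond to an atom more electronegative than carbon and −1 for every bond to one less electronegative; C–C bonds are 0. Tallying each carbon:
C1: 1C, 3H → 0 − 3 = -3
C2: 2C, 1H, 1I → 0 − 1 + 1 = 0
C3: 2C, 2H → 0 − 2 = -2
C4: 1C, 2H, 1N → 0 − 2 + 1 = -1
The lowest value is -3.

-3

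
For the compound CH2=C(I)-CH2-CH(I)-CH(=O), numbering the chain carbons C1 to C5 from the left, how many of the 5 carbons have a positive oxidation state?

2

Assign +1 per bond to O/N/halogen, −1 per bond to H or an electropositive element, and 0 per bond to carbon. Tallying each carbon:
C1: 2C, 2H → 0 − 2 = -2
C2: 3C, 1I → 0 + 1 = +1
C3: 2C, 2H → 0 − 2 = -2
C4: 2C, 1H, 1I → 0 − 1 + 1 = 0
C5: 1C, 1H, 2O → 0 − 1 + 2 = +1
2 carbons (C2, C5) meet the condition.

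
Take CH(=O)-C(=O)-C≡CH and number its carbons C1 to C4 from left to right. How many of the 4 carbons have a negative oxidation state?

1

Tallying each carbon's bonds:
C1: 1C, 1H, 2O → 0 − 1 + 2 = +1
C2: 2C, 2O → 0 + 2 = +2
C3: 4C → 0 = 0
C4: 3C, 1H → 0 − 1 = -1
1 carbon (C4) meets the condition.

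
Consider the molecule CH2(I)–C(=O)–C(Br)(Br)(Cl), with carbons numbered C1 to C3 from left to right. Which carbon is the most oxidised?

Tallying each carbon's bonds:
C1: 1C, 2H, 1I → 0 − 2 + 1 = -1
C2: 2C, 2O → 0 + 2 = +2
C3: 1C, 1Cl, 2Br → 0 + 1 + 2 = +3
The most oxidised carbon is C3 at +3.

C3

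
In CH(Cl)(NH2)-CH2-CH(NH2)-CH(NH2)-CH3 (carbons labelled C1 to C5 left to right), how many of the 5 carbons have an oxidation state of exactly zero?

2

Count +1 for every bond to an atom more electronegative than carbon and −1 for every bond to one less electronegative; C–C bonds are 0. Tallying each carbon:
C1: 1C, 1H, 1N, 1Cl → 0 − 1 + 1 + 1 = +1
C2: 2C, 2H → 0 − 2 = -2
C3: 2C, 1H, 1N → 0 − 1 + 1 = 0
C4: 2C, 1H, 1N → 0 − 1 + 1 = 0
C5: 1C, 3H → 0 − 3 = -3
2 carbons (C3, C4) meet the condition.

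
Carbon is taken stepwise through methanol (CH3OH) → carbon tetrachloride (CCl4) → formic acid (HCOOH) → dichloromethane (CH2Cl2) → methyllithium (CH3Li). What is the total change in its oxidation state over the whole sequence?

Carbon oxidation states along the series — methanol: -2, carbon tetrachloride: +4, formic acid: +2, dichloromethane: 0, methyllithium: -4.
Net change = -4 − (-2) = -2.

-2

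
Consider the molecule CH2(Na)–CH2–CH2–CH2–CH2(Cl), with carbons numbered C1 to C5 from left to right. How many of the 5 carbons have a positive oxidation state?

Tallying each carbon's bonds:
C1: 1C, 2H, 1Na → 0 − 2 − 1 = -3
C2: 2C, 2H → 0 − 2 = -2
C3: 2C, 2H → 0 − 2 = -2
C4: 2C, 2H → 0 − 2 = -2
C5: 1C, 2H, 1Cl → 0 − 2 + 1 = -1
0 carbons meet the condition.

0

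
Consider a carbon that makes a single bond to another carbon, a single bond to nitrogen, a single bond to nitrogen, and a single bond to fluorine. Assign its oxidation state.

+3

Bonds to more-electronegative neighbours contribute +1 each, bonds to H or metals contribute −1 each, and C–C bonds contribute 0.
The carbon has one bond to C (0), one bond to N (+1), one bond to N (+1), one bond to F (+1).
Oxidation state = 0 + 1 + 1 + 1 = +3.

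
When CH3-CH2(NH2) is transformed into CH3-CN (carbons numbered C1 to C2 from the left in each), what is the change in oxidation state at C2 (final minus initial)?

Before: C2 has 1 bond to C, 2 bonds to H, 1 bond to N → oxidation state -1.
After: C2 has 1 bond to C, 3 bonds to N → oxidation state +3.
Δ = +3 − (-1) = +4, so this is an oxidation at C2.

+4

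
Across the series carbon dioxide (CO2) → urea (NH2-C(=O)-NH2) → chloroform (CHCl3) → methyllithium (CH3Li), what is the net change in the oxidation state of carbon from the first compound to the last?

-8

Carbon oxidation states along the series — carbon dioxide: +4, urea: +4, chloroform: +2, methyllithium: -4.
Net change = -4 − (+4) = -8.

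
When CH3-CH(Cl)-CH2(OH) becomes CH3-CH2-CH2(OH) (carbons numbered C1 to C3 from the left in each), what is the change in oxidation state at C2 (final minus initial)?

Before: C2 has 2 bonds to C, 1 bond to H, 1 bond to Cl → oxidation state 0.
After: C2 has 2 bonds to C, 2 bonds to H → oxidation state -2.
Δ = -2 − (0) = -2, so this is a reduction at C2.

-2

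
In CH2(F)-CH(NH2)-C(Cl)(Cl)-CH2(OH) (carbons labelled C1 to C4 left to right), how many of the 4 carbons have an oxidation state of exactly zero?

Tallying each carbon's bonds:
C1: 1C, 2H, 1F → 0 − 2 + 1 = -1
C2: 2C, 1H, 1N → 0 − 1 + 1 = 0
C3: 2C, 2Cl → 0 + 2 = +2
C4: 1C, 2H, 1O → 0 − 2 + 1 = -1
1 carbon (C2) meets the condition.

1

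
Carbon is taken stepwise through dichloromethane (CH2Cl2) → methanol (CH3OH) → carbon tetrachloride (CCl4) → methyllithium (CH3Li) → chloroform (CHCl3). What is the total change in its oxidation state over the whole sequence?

Carbon oxidation states along the series — dichloromethane: 0, methanol: -2, carbon tetrachloride: +4, methyllithium: -4, chloroform: +2.
Net change = +2 − (0) = +2.

+2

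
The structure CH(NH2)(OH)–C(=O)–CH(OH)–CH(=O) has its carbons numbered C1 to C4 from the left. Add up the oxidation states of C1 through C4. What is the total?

+4

Assign +1 per bond to O/N/halogen, −1 per bond to H or an electropositive element, and 0 per bond to carbon. Tallying each carbon:
C1: 1C, 1H, 1O, 1N → 0 − 1 + 1 + 1 = +1
C2: 2C, 2O → 0 + 2 = +2
C3: 2C, 1H, 1O → 0 − 1 + 1 = 0
C4: 1C, 1H, 2O → 0 − 1 + 2 = +1
Sum = +1 + 2 + 0 + 1 = +4.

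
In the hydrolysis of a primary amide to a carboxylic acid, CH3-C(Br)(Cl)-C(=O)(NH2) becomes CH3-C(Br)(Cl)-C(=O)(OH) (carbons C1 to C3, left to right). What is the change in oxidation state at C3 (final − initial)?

Before: C3 has 1 bond to C, 2 bonds to O, 1 bond to N → oxidation state +3.
After: C3 has 1 bond to C, 3 bonds to O → oxidation state +3.
Δ = +3 − (+3) = 0, so no net redox change at C3.

0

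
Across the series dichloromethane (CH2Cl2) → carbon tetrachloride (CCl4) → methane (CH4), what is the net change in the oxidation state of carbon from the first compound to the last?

-4

Carbon oxidation states along the series — dichloromethane: 0, carbon tetrachloride: +4, methane: -4.
Net change = -4 − (0) = -4.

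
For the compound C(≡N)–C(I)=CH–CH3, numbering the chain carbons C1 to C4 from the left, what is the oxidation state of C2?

Assign +1 per bond to O/N/halogen, −1 per bond to H or an electropositive element, and 0 per bond to carbon.
C2 has one bond to C (0), a double bond to C (2×0 = 0), one bond to I (+1).
Oxidation state = 0 + 0 + 1 = +1.

+1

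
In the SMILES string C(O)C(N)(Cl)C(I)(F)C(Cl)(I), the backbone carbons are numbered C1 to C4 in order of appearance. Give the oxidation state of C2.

Count +1 for every bond to an atom more electronegative than carbon and −1 for every bond to one less electronegative; C–C bonds are 0.
C2 has one bond to C (0), one bond to C (0), one bond to N (+1), one bond to Cl (+1).
Oxidation state = 0 + 0 + 1 + 1 = +2.

+2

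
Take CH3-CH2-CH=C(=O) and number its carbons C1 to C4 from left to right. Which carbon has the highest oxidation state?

C4

Assign +1 per bond to O/N/halogen, −1 per bond to H or an electropositive element, and 0 per bond to carbon. Tallying each carbon:
C1: 1C, 3H → 0 − 3 = -3
C2: 2C, 2H → 0 − 2 = -2
C3: 3C, 1H → 0 − 1 = -1
C4: 2C, 2O → 0 + 2 = +2
The most oxidised carbon is C4 at +2.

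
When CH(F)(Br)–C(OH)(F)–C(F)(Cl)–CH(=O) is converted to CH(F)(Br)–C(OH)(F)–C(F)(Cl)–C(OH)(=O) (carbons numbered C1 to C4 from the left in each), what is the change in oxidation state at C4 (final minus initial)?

Before: C4 has 1 bond to C, 1 bond to H, 2 bonds to O → oxidation state +1.
After: C4 has 1 bond to C, 3 bonds to O → oxidation state +3.
Δ = +3 − (+1) = +2, so this is an oxidation at C4.

+2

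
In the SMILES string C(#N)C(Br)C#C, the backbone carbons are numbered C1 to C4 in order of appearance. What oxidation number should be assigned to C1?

+3

C1 has one bond to C (0), a triple bond to N (3×+1 = +3).
Oxidation state = 0 + 3 = +3.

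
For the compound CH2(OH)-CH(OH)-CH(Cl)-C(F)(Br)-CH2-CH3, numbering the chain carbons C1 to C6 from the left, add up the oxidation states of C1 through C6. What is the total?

Bonds to more-electronegative neighbours contribute +1 each, bonds to H or metals contribute −1 each, and C–C bonds contribute 0. Tallying each carbon:
C1: 1C, 2H, 1O → 0 − 2 + 1 = -1
C2: 2C, 1H, 1O → 0 − 1 + 1 = 0
C3: 2C, 1H, 1Cl → 0 − 1 + 1 = 0
C4: 2C, 1F, 1Br → 0 + 1 + 1 = +2
C5: 2C, 2H → 0 − 2 = -2
C6: 1C, 3H → 0 − 3 = -3
Sum = -1 + 0 + 0 + 2 − 2 − 3 = -4.

-4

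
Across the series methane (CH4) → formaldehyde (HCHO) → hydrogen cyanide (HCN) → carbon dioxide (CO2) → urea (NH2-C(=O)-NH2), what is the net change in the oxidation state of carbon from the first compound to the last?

Carbon oxidation states along the series — methane: -4, formaldehyde: 0, hydrogen cyanide: +2, carbon dioxide: +4, urea: +4.
Net change = +4 − (-4) = +8.

+8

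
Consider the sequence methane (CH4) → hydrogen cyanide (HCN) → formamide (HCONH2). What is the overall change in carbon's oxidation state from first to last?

+6

Carbon oxidation states along the series — methane: -4, hydrogen cyanide: +2, formamide: +2.
Net change = +2 − (-4) = +6.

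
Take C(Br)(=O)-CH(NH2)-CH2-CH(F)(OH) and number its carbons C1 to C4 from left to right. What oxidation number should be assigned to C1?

+3

C1 has one bond to C (0), one bond to Br (+1), a double bond to O (2×+1 = +2).
Oxidation state = 0 + 1 + 2 = +3.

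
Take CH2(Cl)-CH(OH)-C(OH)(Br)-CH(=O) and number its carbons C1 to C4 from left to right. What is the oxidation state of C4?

+1

C4 has one bond to C (0), one bond to H (-1), a double bond to O (2×+1 = +2).
Oxidation state = 0 − 1 + 2 = +1.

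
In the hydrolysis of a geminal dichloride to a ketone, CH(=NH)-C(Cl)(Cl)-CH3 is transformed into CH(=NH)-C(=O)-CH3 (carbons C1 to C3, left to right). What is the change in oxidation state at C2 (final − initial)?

0

Before: C2 has 2 bonds to C, 2 bonds to Cl → oxidation state +2.
After: C2 has 2 bonds to C, 2 bonds to O → oxidation state +2.
Δ = +2 − (+2) = 0, so no net redox change at C2.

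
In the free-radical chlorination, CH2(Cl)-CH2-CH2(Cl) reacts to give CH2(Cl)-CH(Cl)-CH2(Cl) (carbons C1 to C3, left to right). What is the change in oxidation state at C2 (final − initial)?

+2

Before: C2 has 2 bonds to C, 2 bonds to H → oxidation state -2.
After: C2 has 2 bonds to C, 1 bond to H, 1 bond to Cl → oxidation state 0.
Δ = 0 − (-2) = +2, so this is an oxidation at C2.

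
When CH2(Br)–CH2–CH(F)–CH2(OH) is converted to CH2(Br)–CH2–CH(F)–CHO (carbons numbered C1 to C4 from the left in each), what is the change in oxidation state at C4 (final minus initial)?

Before: C4 has 1 bond to C, 2 bonds to H, 1 bond to O → oxidation state -1.
After: C4 has 1 bond to C, 1 bond to H, 2 bonds to O → oxidation state +1.
Δ = +1 − (-1) = +2, so this is an oxidation at C4.

+2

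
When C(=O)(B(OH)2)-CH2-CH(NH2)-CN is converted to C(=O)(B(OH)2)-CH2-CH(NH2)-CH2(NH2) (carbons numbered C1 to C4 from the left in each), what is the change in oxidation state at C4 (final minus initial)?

Before: C4 has 1 bond to C, 3 bonds to N → oxidation state +3.
After: C4 has 1 bond to C, 2 bonds to H, 1 bond to N → oxidation state -1.
Δ = -1 − (+3) = -4, so this is a reduction at C4.

-4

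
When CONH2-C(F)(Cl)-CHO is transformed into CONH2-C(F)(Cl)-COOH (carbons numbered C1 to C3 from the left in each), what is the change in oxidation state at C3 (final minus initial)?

+2

Before: C3 has 1 bond to C, 1 bond to H, 2 bonds to O → oxidation state +1.
After: C3 has 1 bond to C, 3 bonds to O → oxidation state +3.
Δ = +3 − (+1) = +2, so this is an oxidation at C3.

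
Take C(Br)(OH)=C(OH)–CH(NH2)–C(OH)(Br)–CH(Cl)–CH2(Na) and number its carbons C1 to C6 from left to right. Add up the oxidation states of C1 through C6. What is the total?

Tallying each carbon's bonds:
C1: 2C, 1O, 1Br → 0 + 1 + 1 = +2
C2: 3C, 1O → 0 + 1 = +1
C3: 2C, 1H, 1N → 0 − 1 + 1 = 0
C4: 2C, 1O, 1Br → 0 + 1 + 1 = +2
C5: 2C, 1H, 1Cl → 0 − 1 + 1 = 0
C6: 1C, 2H, 1Na → 0 − 2 − 1 = -3
Sum = +2 + 1 + 0 + 2 + 0 − 3 = +2.

+2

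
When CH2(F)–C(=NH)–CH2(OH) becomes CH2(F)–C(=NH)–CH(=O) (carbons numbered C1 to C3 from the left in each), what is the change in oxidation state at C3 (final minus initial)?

Before: C3 has 1 bond to C, 2 bonds to H, 1 bond to O → oxidation state -1.
After: C3 has 1 bond to C, 1 bond to H, 2 bonds to O → oxidation state +1.
Δ = +1 − (-1) = +2, so this is an oxidation at C3.

+2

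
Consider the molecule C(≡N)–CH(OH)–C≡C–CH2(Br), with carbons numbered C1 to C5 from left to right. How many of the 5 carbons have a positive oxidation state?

Count +1 for every bond to an atom more electronegative than carbon and −1 for every bond to one less electronegative; C–C bonds are 0. Tallying each carbon:
C1: 1C, 3N → 0 + 3 = +3
C2: 2C, 1H, 1O → 0 − 1 + 1 = 0
C3: 4C → 0 = 0
C4: 4C → 0 = 0
C5: 1C, 2H, 1Br → 0 − 2 + 1 = -1
1 carbon (C1) meets the condition.

1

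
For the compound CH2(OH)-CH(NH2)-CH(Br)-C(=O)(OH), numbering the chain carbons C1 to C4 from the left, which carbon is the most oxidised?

C4

Assign +1 per bond to O/N/halogen, −1 per bond to H or an electropositive element, and 0 per bond to carbon. Tallying each carbon:
C1: 1C, 2H, 1O → 0 − 2 + 1 = -1
C2: 2C, 1H, 1N → 0 − 1 + 1 = 0
C3: 2C, 1H, 1Br → 0 − 1 + 1 = 0
C4: 1C, 3O → 0 + 3 = +3
The most oxidised carbon is C4 at +3.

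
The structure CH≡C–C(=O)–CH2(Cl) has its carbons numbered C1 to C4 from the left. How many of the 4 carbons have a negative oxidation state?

Bonds to more-electronegative neighbours contribute +1 each, bonds to H or metals contribute −1 each, and C–C bonds contribute 0. Tallying each carbon:
C1: 3C, 1H → 0 − 1 = -1
C2: 4C → 0 = 0
C3: 2C, 2O → 0 + 2 = +2
C4: 1C, 2H, 1Cl → 0 − 2 + 1 = -1
2 carbons (C1, C4) meet the condition.

2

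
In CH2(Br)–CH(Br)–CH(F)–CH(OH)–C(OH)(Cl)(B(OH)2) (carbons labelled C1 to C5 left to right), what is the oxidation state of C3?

C3 has one bond to C (0), one bond to C (0), one bond to H (-1), one bond to F (+1).
Oxidation state = 0 + 0 − 1 + 1 = 0.

0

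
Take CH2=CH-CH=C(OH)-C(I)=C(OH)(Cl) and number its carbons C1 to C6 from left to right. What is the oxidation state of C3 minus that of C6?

-3

C3: 3C, 1H → 0 − 1 = -1
C6: 2C, 1O, 1Cl → 0 + 1 + 1 = +2
Difference: -1 − (+2) = -3.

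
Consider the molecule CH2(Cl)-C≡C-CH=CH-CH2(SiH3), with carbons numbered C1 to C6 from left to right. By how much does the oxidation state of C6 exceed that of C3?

C6: 1C, 2H, 1Si → 0 − 2 − 1 = -3
C3: 4C → 0 = 0
Difference: -3 − (0) = -3.

-3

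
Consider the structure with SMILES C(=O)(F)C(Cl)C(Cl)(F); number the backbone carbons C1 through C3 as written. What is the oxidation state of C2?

Each bond to a more electronegative atom (O, N, halogen) counts +1, each bond to a less electronegative atom (H, metal, B, Si) counts −1, and each C–C bond counts 0.
C2 has one bond to C (0), one bond to C (0), one bond to Cl (+1), one bond to H (-1).
Oxidation state = 0 + 0 + 1 − 1 = 0.

0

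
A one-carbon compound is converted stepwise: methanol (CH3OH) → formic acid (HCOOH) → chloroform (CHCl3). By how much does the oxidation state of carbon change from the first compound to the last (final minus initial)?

+4

Carbon oxidation states along the series — methanol: -2, formic acid: +2, chloroform: +2.
Net change = +2 − (-2) = +4.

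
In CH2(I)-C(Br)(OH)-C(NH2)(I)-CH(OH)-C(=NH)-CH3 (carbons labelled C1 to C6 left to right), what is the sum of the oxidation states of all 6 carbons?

+2

Each bond to a more electronegative atom (O, N, halogen) counts +1, each bond to a less electronegative atom (H, metal, B, Si) counts −1, and each C–C bond counts 0. Tallying each carbon:
C1: 1C, 2H, 1I → 0 − 2 + 1 = -1
C2: 2C, 1O, 1Br → 0 + 1 + 1 = +2
C3: 2C, 1N, 1I → 0 + 1 + 1 = +2
C4: 2C, 1H, 1O → 0 − 1 + 1 = 0
C5: 2C, 2N → 0 + 2 = +2
C6: 1C, 3H → 0 − 3 = -3
Sum = -1 + 2 + 2 + 0 + 2 − 3 = +2.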